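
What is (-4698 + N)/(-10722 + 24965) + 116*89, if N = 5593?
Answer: 147045627/14243 ≈ 10324.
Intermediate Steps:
(-4698 + N)/(-10722 + 24965) + 116*89 = (-4698 + 5593)/(-10722 + 24965) + 116*89 = 895/14243 + 10324 = 147045627/14243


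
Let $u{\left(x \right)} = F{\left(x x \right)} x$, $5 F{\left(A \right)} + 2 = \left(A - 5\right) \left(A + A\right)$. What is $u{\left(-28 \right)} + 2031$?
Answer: $-6838201$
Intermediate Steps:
$F{\left(A \right)} = - \frac{2}{5} + \frac{2 A \left(-5 + A\right)}{5}$ ($F{\left(A \right)} = - \frac{2}{5} + \frac{\left(A - 5\right) \left(A + A\right)}{5} = - \frac{2}{5} + \frac{\left(-5 + A\right) 2 A}{5} = - \frac{2}{5} + \frac{2 A \left(-5 + A\right)}{5}$)
$u{\left(x \right)} = x \left(- \frac{2}{5} - 2 x^{2} + \frac{2 x^{4}}{5}\right)$ ($u{\left(x \right)} = \left(- \frac{2}{5} - 2 x x + \frac{2 \left(x x\right)^{2}}{5}\right) x = \left(- \frac{2}{5} - 2 x^{2} + \frac{2 \left(x^{2}\right)^{2}}{5}\right) x = \left(- \frac{2}{5} - 2 x^{2} + \frac{2 x^{4}}{5}\right) x = x \left(- \frac{2}{5} - 2 x^{2} + \frac{2 x^{4}}{5}\right)$)
$u{\left(-28 \right)} + 2031 = \frac{2}{5} \left(-28\right) \left(-1 + \left(-28\right)^{4} - 5 \left(-28\right)^{2}\right) + 2031 = \frac{2}{5} \left(-28\right) \left(-1 + 614656 - 3920\right) + 2031 = \frac{2}{5} \left(-28\right) 610735 + 2031 = -6840232 + 2031 = -6838201$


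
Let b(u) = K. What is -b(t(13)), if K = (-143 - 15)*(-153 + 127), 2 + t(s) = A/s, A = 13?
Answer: -4108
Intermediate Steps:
t(s) = -2 + 13/s
K = 4108 (K = -158*(-26) = 4108)
b(u) = 4108
-b(t(13)) = -1*4108 = -4108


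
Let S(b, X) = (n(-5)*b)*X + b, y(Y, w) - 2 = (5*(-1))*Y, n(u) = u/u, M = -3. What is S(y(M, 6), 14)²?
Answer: 65025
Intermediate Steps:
n(u) = 1
y(Y, w) = 2 - 5*Y (y(Y, w) = 2 + (5*(-1))*Y = 2 - 5*Y)
S(b, X) = b + X*b (S(b, X) = (1*b)*X + b = b*X + b = X*b + b = b + X*b)
S(y(M, 6), 14)² = ((2 - 5*(-3))*(1 + 14))² = ((2 + 15)*15)² = (17*15)² = 255² = 65025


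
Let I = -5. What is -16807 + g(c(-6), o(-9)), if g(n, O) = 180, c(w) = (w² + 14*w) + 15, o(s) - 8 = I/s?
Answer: -16627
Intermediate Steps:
o(s) = 8 - 5/s
c(w) = 15 + w² + 14*w
-16807 + g(c(-6), o(-9)) = -16807 + 180 = -16627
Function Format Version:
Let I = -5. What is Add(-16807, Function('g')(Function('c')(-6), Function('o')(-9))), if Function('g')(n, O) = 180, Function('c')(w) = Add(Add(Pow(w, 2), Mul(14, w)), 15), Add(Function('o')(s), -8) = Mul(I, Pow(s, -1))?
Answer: -16627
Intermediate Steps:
Function('o')(s) = Add(8, Mul(-5, Pow(s, -1)))
Function('c')(w) = Add(15, Pow(w, 2), Mul(14, w))
Add(-16807, Function('g')(Function('c')(-6), Function('o')(-9))) = Add(-16807, 180) = -16627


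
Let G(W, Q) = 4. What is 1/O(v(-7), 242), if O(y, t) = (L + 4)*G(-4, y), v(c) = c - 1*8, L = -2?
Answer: ⅛ ≈ 0.12500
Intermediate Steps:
v(c) = -8 + c (v(c) = c - 8 = -8 + c)
O(y, t) = 8 (O(y, t) = (-2 + 4)*4 = 2*4 = 8)
1/O(v(-7), 242) = 1/8 = ⅛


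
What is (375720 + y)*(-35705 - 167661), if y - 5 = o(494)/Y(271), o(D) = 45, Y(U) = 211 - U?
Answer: -152819075651/2 ≈ -7.6409e+10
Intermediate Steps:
y = 17/4 (y = 5 + 45/(211 - 1*271) = 5 + 45/(211 - 271) = 5 + 45/(-60) = 5 + 45*(-1/60) = 5 - ¾ = 17/4 ≈ 4.2500)
(375720 + y)*(-35705 - 167661) = (375720 + 17/4)*(-35705 - 167661) = (1502897/4)*(-203366) = -152819075651/2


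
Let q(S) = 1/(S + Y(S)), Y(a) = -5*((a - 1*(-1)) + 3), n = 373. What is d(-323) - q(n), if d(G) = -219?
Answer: -331127/1512 ≈ -219.00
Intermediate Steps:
Y(a) = -20 - 5*a (Y(a) = -5*((a + 1) + 3) = -5*((1 + a) + 3) = -5*(4 + a) = -20 - 5*a)
q(S) = 1/(-20 - 4*S) (q(S) = 1/(S + (-20 - 5*S)) = 1/(-20 - 4*S))
d(-323) - q(n) = -219 - (-1)/(20 + 4*373) = -219 - (-1)/(20 + 1492) = -219 - (-1)/1512 = -219 - 1*(-1/1512) = -219 + 1/1512 = -331127/1512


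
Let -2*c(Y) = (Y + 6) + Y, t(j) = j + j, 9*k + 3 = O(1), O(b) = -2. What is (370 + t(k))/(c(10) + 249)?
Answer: 830/531 ≈ 1.5631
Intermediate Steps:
k = -5/9 (k = -1/3 + (1/9)*(-2) = -1/3 - 2/9 = -5/9 ≈ -0.55556)
t(j) = 2*j
c(Y) = -3 - Y (c(Y) = -((Y + 6) + Y)/2 = -((6 + Y) + Y)/2 = -(6 + 2*Y)/2 = -3 - Y)
(370 + t(k))/(c(10) + 249) = (370 + 2*(-5/9))/((-3 - 1*10) + 249) = (370 - 10/9)/((-3 - 10) + 249) = 3320/(9*(-13 + 249)) = (3320/9)/236 = (3320/9)*(1/236) = 830/531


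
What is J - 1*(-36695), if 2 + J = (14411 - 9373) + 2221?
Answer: 43952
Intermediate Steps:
J = 7257 (J = -2 + ((14411 - 9373) + 2221) = -2 + (5038 + 2221) = -2 + 7259 = 7257)
J - 1*(-36695) = 7257 - 1*(-36695) = 7257 + 36695 = 43952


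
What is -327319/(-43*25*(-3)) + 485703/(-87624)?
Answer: -3360821359/31398600 ≈ -107.04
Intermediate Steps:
-327319/(-43*25*(-3)) + 485703/(-87624) = -327319/((-1075*(-3))) + 485703*(-1/87624) = -327319/3225 - 53967/9736 = -3360821359/31398600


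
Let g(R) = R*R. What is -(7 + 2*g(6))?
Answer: -79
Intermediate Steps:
g(R) = R²
-(7 + 2*g(6)) = -(7 + 2*6²) = -(7 + 2*36) = -(7 + 72) = -1*79 = -79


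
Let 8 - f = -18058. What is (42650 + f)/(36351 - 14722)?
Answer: 1412/503 ≈ 2.8072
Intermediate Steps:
f = 18066 (f = 8 - 1*(-18058) = 8 + 18058 = 18066)
(42650 + f)/(36351 - 14722) = (42650 + 18066)/(36351 - 14722) = 60716/21629 = 60716*(1/21629) = 1412/503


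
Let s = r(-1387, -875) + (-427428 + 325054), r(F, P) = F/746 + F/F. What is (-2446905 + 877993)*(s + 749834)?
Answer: -378895792956664/373 ≈ -1.0158e+12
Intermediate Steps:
r(F, P) = 1 + F/746 (r(F, P) = F*(1/746) + 1 = F/746 + 1 = 1 + F/746)
s = -76371645/746 (s = (1 + (1/746)*(-1387)) + (-427428 + 325054) = (1 - 1387/746) - 102374 = -641/746 - 102374 = -76371645/746 ≈ -1.0237e+5)
(-2446905 + 877993)*(s + 749834) = (-2446905 + 877993)*(-76371645/746 + 749834) = -1568912*483004519/746 = -378895792956664/373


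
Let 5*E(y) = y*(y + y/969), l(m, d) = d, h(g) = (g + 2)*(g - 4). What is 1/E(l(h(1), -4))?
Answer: 969/3104 ≈ 0.31218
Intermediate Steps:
h(g) = (-4 + g)*(2 + g) (h(g) = (2 + g)*(-4 + g) = (-4 + g)*(2 + g))
E(y) = 194*y**2/969 (E(y) = (y*(y + y/969))/5 = (y*(970*y/969))/5 = (970*y**2/969)/5 = 194*y**2/969)
1/E(l(h(1), -4)) = 1/((194/969)*(-4)**2) = 1/((194/969)*16) = 1/(3104/969) = 969/3104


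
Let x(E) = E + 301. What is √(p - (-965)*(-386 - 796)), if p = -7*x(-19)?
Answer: 6*I*√31739 ≈ 1068.9*I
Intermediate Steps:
x(E) = 301 + E
p = -1974 (p = -7*(301 - 19) = -7*282 = -1974)
√(p - (-965)*(-386 - 796)) = √(-1974 - (-965)*(-386 - 796)) = √(-1974 - (-965)*(-1182)) = √(-1974 - 1*1140630) = √(-1974 - 1140630) = √(-1142604) = 6*I*√31739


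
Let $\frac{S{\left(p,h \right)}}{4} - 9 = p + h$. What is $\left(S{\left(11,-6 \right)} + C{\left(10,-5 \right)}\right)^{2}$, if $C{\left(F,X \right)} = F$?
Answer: $4356$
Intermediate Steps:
$S{\left(p,h \right)} = 36 + 4 h + 4 p$ ($S{\left(p,h \right)} = 36 + 4 \left(p + h\right) = 36 + 4 \left(h + p\right) = 36 + \left(4 h + 4 p\right) = 36 + 4 h + 4 p$)
$\left(S{\left(11,-6 \right)} + C{\left(10,-5 \right)}\right)^{2} = \left(\left(36 + 4 \left(-6\right) + 4 \cdot 11\right) + 10\right)^{2} = \left(\left(36 - 24 + 44\right) + 10\right)^{2} = \left(56 + 10\right)^{2} = 66^{2} = 4356$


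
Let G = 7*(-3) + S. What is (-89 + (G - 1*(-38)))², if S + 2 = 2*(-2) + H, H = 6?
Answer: 5184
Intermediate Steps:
S = 0 (S = -2 + (2*(-2) + 6) = -2 + (-4 + 6) = -2 + 2 = 0)
G = -21 (G = 7*(-3) + 0 = -21 + 0 = -21)
(-89 + (G - 1*(-38)))² = (-89 + (-21 - 1*(-38)))² = (-89 + (-21 + 38))² = (-89 + 17)² = (-72)² = 5184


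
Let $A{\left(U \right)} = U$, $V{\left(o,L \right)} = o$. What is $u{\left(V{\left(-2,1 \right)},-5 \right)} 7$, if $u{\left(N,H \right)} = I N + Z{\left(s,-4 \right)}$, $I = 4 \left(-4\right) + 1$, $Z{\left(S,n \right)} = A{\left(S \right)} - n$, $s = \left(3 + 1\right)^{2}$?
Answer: $350$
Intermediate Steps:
$s = 16$ ($s = 4^{2} = 16$)
$Z{\left(S,n \right)} = S - n$
$I = -15$ ($I = -16 + 1 = -15$)
$u{\left(N,H \right)} = 20 - 15 N$ ($u{\left(N,H \right)} = - 15 N + \left(16 - -4\right) = - 15 N + \left(16 + 4\right) = - 15 N + 20 = 20 - 15 N$)
$u{\left(V{\left(-2,1 \right)},-5 \right)} 7 = \left(20 - -30\right) 7 = \left(20 + 30\right) 7 = 50 \cdot 7 = 350$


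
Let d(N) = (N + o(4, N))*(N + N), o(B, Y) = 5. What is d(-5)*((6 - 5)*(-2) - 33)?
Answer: 0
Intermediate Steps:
d(N) = 2*N*(5 + N) (d(N) = (N + 5)*(N + N) = (5 + N)*(2*N) = 2*N*(5 + N))
d(-5)*((6 - 5)*(-2) - 33) = (2*(-5)*(5 - 5))*((6 - 5)*(-2) - 33) = (2*(-5)*0)*(1*(-2) - 33) = 0*(-2 - 33) = 0*(-35) = 0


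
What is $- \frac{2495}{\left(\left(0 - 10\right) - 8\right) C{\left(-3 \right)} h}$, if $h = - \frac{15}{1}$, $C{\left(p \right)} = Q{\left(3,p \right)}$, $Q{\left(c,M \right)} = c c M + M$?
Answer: $\frac{499}{1620} \approx 0.30802$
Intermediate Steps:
$Q{\left(c,M \right)} = M + M c^{2}$ ($Q{\left(c,M \right)} = c^{2} M + M = M c^{2} + M = M + M c^{2}$)
$C{\left(p \right)} = 10 p$ ($C{\left(p \right)} = p \left(1 + 3^{2}\right) = p \left(1 + 9\right) = p 10 = 10 p$)
$h = -15$ ($h = \left(-15\right) 1 = -15$)
$- \frac{2495}{\left(\left(0 - 10\right) - 8\right) C{\left(-3 \right)} h} = - \frac{2495}{\left(\left(0 - 10\right) - 8\right) 10 \left(-3\right) \left(-15\right)} = - \frac{2495}{\left(-10 - 8\right) \left(-30\right) \left(-15\right)} = - \frac{2495}{\left(-18\right) \left(-30\right) \left(-15\right)} = - \frac{2495}{540 \left(-15\right)} = - \frac{2495}{-8100} = \left(-2495\right) \left(- \frac{1}{8100}\right) = \frac{499}{1620}$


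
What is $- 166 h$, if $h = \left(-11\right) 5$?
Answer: $9130$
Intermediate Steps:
$h = -55$
$- 166 h = \left(-166\right) \left(-55\right) = 9130$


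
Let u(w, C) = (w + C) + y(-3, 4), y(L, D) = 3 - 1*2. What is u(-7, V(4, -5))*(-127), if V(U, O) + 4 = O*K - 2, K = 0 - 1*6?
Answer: -2286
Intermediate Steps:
K = -6 (K = 0 - 6 = -6)
y(L, D) = 1 (y(L, D) = 3 - 2 = 1)
V(U, O) = -6 - 6*O (V(U, O) = -4 + (O*(-6) - 2) = -4 + (-6*O - 2) = -4 + (-2 - 6*O) = -6 - 6*O)
u(w, C) = 1 + C + w (u(w, C) = (w + C) + 1 = (C + w) + 1 = 1 + C + w)
u(-7, V(4, -5))*(-127) = (1 + (-6 - 6*(-5)) - 7)*(-127) = (1 + (-6 + 30) - 7)*(-127) = (1 + 24 - 7)*(-127) = 18*(-127) = -2286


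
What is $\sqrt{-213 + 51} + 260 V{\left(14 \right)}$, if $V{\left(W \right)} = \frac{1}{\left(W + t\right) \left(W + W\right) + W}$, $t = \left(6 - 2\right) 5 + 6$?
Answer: $\frac{130}{567} + 9 i \sqrt{2} \approx 0.22928 + 12.728 i$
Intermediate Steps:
$t = 26$ ($t = 4 \cdot 5 + 6 = 20 + 6 = 26$)
$V{\left(W \right)} = \frac{1}{W + 2 W \left(26 + W\right)}$ ($V{\left(W \right)} = \frac{1}{\left(W + 26\right) \left(W + W\right) + W} = \frac{1}{\left(26 + W\right) 2 W + W} = \frac{1}{2 W \left(26 + W\right) + W} = \frac{1}{W + 2 W \left(26 + W\right)}$)
$\sqrt{-213 + 51} + 260 V{\left(14 \right)} = \sqrt{-213 + 51} + 260 \frac{1}{14 \left(53 + 2 \cdot 14\right)} = \sqrt{-162} + 260 \frac{1}{14 \left(53 + 28\right)} = 9 i \sqrt{2} + 260 \frac{1}{14 \cdot 81} = 9 i \sqrt{2} + 260 \cdot \frac{1}{14} \cdot \frac{1}{81} = 9 i \sqrt{2} + 260 \cdot \frac{1}{1134} = 9 i \sqrt{2} + \frac{130}{567} = \frac{130}{567} + 9 i \sqrt{2}$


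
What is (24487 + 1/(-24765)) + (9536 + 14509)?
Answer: 1201894979/24765 ≈ 48532.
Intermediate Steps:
(24487 + 1/(-24765)) + (9536 + 14509) = (24487 - 1/24765) + 24045 = 606420554/24765 + 24045 = 1201894979/24765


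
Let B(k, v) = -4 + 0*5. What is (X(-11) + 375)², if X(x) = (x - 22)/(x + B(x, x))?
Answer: 3556996/25 ≈ 1.4228e+5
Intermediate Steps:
B(k, v) = -4 (B(k, v) = -4 + 0 = -4)
X(x) = (-22 + x)/(-4 + x) (X(x) = (x - 22)/(x - 4) = (-22 + x)/(-4 + x))
(X(-11) + 375)² = ((-22 - 11)/(-4 - 11) + 375)² = (-33/(-15) + 375)² = (-1/15*(-33) + 375)² = (11/5 + 375)² = (1886/5)² = 3556996/25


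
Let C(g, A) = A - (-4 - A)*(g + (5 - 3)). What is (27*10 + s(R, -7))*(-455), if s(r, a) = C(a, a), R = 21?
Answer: -126490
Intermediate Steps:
C(g, A) = A - (-4 - A)*(2 + g) (C(g, A) = A - (-4 - A)*(g + 2) = A - (-4 - A)*(2 + g))
s(r, a) = 8 + a² + 7*a (s(r, a) = 8 + 3*a + 4*a + a*a = 8 + 3*a + 4*a + a² = 8 + a² + 7*a)
(27*10 + s(R, -7))*(-455) = (27*10 + (8 + (-7)² + 7*(-7)))*(-455) = (270 + (8 + 49 - 49))*(-455) = (270 + 8)*(-455) = 278*(-455) = -126490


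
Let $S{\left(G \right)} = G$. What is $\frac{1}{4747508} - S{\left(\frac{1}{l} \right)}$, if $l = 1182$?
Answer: $- \frac{2373163}{2805777228} \approx -0.00084581$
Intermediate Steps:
$\frac{1}{4747508} - S{\left(\frac{1}{l} \right)} = \frac{1}{4747508} - \frac{1}{1182} = - \frac{2373163}{2805777228}$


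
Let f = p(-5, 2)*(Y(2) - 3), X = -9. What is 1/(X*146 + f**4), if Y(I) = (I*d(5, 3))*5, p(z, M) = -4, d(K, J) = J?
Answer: 1/136047582 ≈ 7.3504e-9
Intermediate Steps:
Y(I) = 15*I (Y(I) = (I*3)*5 = (3*I)*5 = 15*I)
f = -108 (f = -4*(15*2 - 3) = -4*(30 - 3) = -4*27 = -108)
1/(X*146 + f**4) = 1/(-9*146 + (-108)**4) = 1/(-1314 + 136048896) = 1/136047582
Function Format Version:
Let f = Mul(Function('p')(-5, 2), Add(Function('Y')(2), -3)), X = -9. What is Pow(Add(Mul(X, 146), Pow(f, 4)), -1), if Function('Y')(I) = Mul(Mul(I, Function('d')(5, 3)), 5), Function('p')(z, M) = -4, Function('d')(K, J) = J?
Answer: Rational(1, 136047582) ≈ 7.3504e-9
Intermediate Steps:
Function('Y')(I) = Mul(15, I) (Function('Y')(I) = Mul(Mul(I, 3), 5) = Mul(Mul(3, I), 5) = Mul(15, I))
f = -108 (f = Mul(-4, Add(Mul(15, 2), -3)) = Mul(-4, Add(30, -3)) = Mul(-4, 27) = -108)
Pow(Add(Mul(X, 146), Pow(f, 4)), -1) = Pow(Add(Mul(-9, 146), Pow(-108, 4)), -1) = Pow(Add(-1314, 136048896), -1) = Pow(136047582, -1) = Rational(1, 136047582)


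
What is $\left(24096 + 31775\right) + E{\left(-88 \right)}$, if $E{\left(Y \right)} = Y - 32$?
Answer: $55751$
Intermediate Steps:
$E{\left(Y \right)} = -32 + Y$ ($E{\left(Y \right)} = Y - 32 = -32 + Y$)
$\left(24096 + 31775\right) + E{\left(-88 \right)} = \left(24096 + 31775\right) - 120 = 55871 - 120 = 55751$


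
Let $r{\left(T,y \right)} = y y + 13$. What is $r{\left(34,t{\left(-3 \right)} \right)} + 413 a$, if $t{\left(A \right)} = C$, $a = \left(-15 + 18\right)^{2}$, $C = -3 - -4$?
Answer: $3731$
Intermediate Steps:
$C = 1$ ($C = -3 + 4 = 1$)
$a = 9$ ($a = 3^{2} = 9$)
$t{\left(A \right)} = 1$
$r{\left(T,y \right)} = 13 + y^{2}$ ($r{\left(T,y \right)} = y^{2} + 13 = 13 + y^{2}$)
$r{\left(34,t{\left(-3 \right)} \right)} + 413 a = \left(13 + 1^{2}\right) + 413 \cdot 9 = \left(13 + 1\right) + 3717 = 14 + 3717 = 3731$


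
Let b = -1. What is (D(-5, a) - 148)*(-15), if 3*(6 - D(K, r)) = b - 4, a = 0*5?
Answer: 2105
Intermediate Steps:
a = 0
D(K, r) = 23/3 (D(K, r) = 6 - (-1 - 4)/3 = 6 - ⅓*(-5) = 6 + 5/3 = 23/3)
(D(-5, a) - 148)*(-15) = (23/3 - 148)*(-15) = -421/3*(-15) = 2105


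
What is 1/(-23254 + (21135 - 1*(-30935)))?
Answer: 1/28816 ≈ 3.4703e-5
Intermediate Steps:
1/(-23254 + (21135 - 1*(-30935))) = 1/(-23254 + (21135 + 30935)) = 1/(-23254 + 52070) = 1/28816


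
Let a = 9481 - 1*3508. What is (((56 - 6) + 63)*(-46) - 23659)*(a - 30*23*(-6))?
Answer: -291830841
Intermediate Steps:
a = 5973 (a = 9481 - 3508 = 5973)
(((56 - 6) + 63)*(-46) - 23659)*(a - 30*23*(-6)) = (((56 - 6) + 63)*(-46) - 23659)*(5973 - 30*23*(-6)) = ((50 + 63)*(-46) - 23659)*(5973 - 690*(-6)) = (113*(-46) - 23659)*(5973 + 4140) = (-5198 - 23659)*10113 = -28857*10113 = -291830841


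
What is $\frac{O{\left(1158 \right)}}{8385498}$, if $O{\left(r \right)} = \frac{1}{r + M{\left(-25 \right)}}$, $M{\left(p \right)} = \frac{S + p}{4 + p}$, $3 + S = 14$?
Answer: $\frac{1}{9715997016} \approx 1.0292 \cdot 10^{-10}$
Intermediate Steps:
$S = 11$ ($S = -3 + 14 = 11$)
$M{\left(p \right)} = \frac{11 + p}{4 + p}$
$O{\left(r \right)} = \frac{1}{\frac{2}{3} + r}$ ($O{\left(r \right)} = \frac{1}{r + \frac{11 - 25}{4 - 25}} = \frac{1}{r + \frac{1}{-21} \left(-14\right)} = \frac{1}{r - - \frac{2}{3}} = \frac{1}{r + \frac{2}{3}} = \frac{1}{\frac{2}{3} + r}$)
$\frac{O{\left(1158 \right)}}{8385498} = \frac{3 \frac{1}{2 + 3 \cdot 1158}}{8385498} = \frac{3}{2 + 3474} \cdot \frac{1}{8385498} = \frac{3}{3476} \cdot \frac{1}{8385498} = \frac{1}{9715997016}$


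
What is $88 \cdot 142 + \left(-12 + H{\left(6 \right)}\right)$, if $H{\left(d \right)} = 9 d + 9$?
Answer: $12547$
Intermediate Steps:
$H{\left(d \right)} = 9 + 9 d$
$88 \cdot 142 + \left(-12 + H{\left(6 \right)}\right) = 88 \cdot 142 + \left(-12 + \left(9 + 9 \cdot 6\right)\right) = 12496 + \left(-12 + \left(9 + 54\right)\right) = 12496 + \left(-12 + 63\right) = 12496 + 51 = 12547$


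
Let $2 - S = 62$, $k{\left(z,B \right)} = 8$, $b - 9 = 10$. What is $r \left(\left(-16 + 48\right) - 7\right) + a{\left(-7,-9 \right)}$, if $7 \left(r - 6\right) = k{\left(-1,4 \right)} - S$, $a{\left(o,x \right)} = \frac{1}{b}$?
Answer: $\frac{52257}{133} \approx 392.91$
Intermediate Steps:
$b = 19$ ($b = 9 + 10 = 19$)
$S = -60$ ($S = 2 - 62 = -60$)
$a{\left(o,x \right)} = \frac{1}{19}$
$r = \frac{110}{7}$ ($r = 6 + \frac{8 - -60}{7} = 6 + \frac{8 + 60}{7} = 6 + \frac{1}{7} \cdot 68 = 6 + \frac{68}{7} = \frac{110}{7} \approx 15.714$)
$r \left(\left(-16 + 48\right) - 7\right) + a{\left(-7,-9 \right)} = \frac{110 \left(\left(-16 + 48\right) - 7\right)}{7} + \frac{1}{19} = \frac{110 \left(32 - 7\right)}{7} + \frac{1}{19} = \frac{110}{7} \cdot 25 + \frac{1}{19} = \frac{2750}{7} + \frac{1}{19} = \frac{52257}{133}$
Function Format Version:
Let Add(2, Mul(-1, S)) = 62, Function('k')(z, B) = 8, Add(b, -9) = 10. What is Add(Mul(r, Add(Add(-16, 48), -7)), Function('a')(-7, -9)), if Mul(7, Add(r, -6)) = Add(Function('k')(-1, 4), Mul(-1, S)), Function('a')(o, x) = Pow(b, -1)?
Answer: Rational(52257, 133) ≈ 392.91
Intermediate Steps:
b = 19 (b = Add(9, 10) = 19)
S = -60 (S = Add(2, Mul(-1, 62)) = Add(2, -62) = -60)
Function('a')(o, x) = Rational(1, 19) (Function('a')(o, x) = Pow(19, -1) = Rational(1, 19))
r = Rational(110, 7) (r = Add(6, Mul(Rational(1, 7), Add(8, Mul(-1, -60)))) = Add(6, Mul(Rational(1, 7), Add(8, 60))) = Add(6, Mul(Rational(1, 7), 68)) = Add(6, Rational(68, 7)) = Rational(110, 7) ≈ 15.714)
Add(Mul(r, Add(Add(-16, 48), -7)), Function('a')(-7, -9)) = Add(Mul(Rational(110, 7), Add(Add(-16, 48), -7)), Rational(1, 19)) = Add(Mul(Rational(110, 7), Add(32, -7)), Rational(1, 19)) = Add(Mul(Rational(110, 7), 25), Rational(1, 19)) = Add(Rational(2750, 7), Rational(1, 19)) = Rational(52257, 133)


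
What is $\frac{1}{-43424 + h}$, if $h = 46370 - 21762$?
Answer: $- \frac{1}{18816} \approx -5.3146 \cdot 10^{-5}$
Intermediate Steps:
$h = 24608$ ($h = 46370 - 21762 = 24608$)
$\frac{1}{-43424 + h} = \frac{1}{-43424 + 24608} = \frac{1}{-18816} = - \frac{1}{18816}$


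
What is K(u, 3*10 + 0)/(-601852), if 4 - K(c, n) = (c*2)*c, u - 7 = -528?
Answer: 271439/300926 ≈ 0.90201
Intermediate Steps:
u = -521 (u = 7 - 528 = -521)
K(c, n) = 4 - 2*c**2 (K(c, n) = 4 - c*2*c = 4 - 2*c*c = 4 - 2*c**2)
K(u, 3*10 + 0)/(-601852) = (4 - 2*(-521)**2)/(-601852) = (4 - 2*271441)*(-1/601852) = (4 - 542882)*(-1/601852) = -542878*(-1/601852) = 271439/300926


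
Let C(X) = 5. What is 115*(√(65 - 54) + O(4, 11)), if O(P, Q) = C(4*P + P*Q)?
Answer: 575 + 115*√11 ≈ 956.41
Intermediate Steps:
O(P, Q) = 5
115*(√(65 - 54) + O(4, 11)) = 115*(√(65 - 54) + 5) = 115*(√11 + 5) = 115*(5 + √11) = 575 + 115*√11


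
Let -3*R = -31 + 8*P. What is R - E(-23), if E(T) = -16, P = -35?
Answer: 359/3 ≈ 119.67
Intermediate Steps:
R = 311/3 (R = -(-31 + 8*(-35))/3 = -(-31 - 280)/3 = -⅓*(-311) = 311/3 ≈ 103.67)
R - E(-23) = 311/3 - 1*(-16) = 311/3 + 16 = 359/3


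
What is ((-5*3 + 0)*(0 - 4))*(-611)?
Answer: -36660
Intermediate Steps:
((-5*3 + 0)*(0 - 4))*(-611) = ((-15 + 0)*(-4))*(-611) = -15*(-4)*(-611) = 60*(-611) = -36660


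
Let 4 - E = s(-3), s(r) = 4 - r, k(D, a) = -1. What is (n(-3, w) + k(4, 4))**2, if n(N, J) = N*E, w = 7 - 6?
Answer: 64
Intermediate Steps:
E = -3 (E = 4 - (4 - 1*(-3)) = 4 - (4 + 3) = 4 - 1*7 = 4 - 7 = -3)
w = 1
n(N, J) = -3*N (n(N, J) = N*(-3) = -3*N)
(n(-3, w) + k(4, 4))**2 = (-3*(-3) - 1)**2 = (9 - 1)**2 = 8**2 = 64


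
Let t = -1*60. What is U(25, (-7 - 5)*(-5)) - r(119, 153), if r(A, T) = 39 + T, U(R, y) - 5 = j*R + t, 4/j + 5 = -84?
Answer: -22083/89 ≈ -248.12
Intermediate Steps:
j = -4/89 (j = 4/(-5 - 84) = 4/(-89) = 4*(-1/89) = -4/89 ≈ -0.044944)
t = -60
U(R, y) = -55 - 4*R/89 (U(R, y) = 5 + (-4*R/89 - 60) = 5 + (-60 - 4*R/89) = -55 - 4*R/89)
U(25, (-7 - 5)*(-5)) - r(119, 153) = (-55 - 4/89*25) - (39 + 153) = (-55 - 100/89) - 1*192 = -4995/89 - 192 = -22083/89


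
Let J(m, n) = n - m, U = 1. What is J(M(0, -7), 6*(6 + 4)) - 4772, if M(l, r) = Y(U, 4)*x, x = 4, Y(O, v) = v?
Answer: -4728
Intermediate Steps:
M(l, r) = 16 (M(l, r) = 4*4 = 16)
J(M(0, -7), 6*(6 + 4)) - 4772 = (6*(6 + 4) - 1*16) - 4772 = (6*10 - 16) - 4772 = (60 - 16) - 4772 = 44 - 4772 = -4728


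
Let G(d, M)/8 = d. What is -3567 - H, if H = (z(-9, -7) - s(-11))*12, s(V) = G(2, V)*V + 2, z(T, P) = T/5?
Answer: -28167/5 ≈ -5633.4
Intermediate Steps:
G(d, M) = 8*d
z(T, P) = T/5 (z(T, P) = T*(⅕) = T/5)
s(V) = 2 + 16*V (s(V) = (8*2)*V + 2 = 16*V + 2 = 2 + 16*V)
H = 10332/5 (H = ((⅕)*(-9) - (2 + 16*(-11)))*12 = (-9/5 - (2 - 176))*12 = (-9/5 - 1*(-174))*12 = (-9/5 + 174)*12 = (861/5)*12 = 10332/5 ≈ 2066.4)
-3567 - H = -3567 - 1*10332/5 = -3567 - 10332/5 = -28167/5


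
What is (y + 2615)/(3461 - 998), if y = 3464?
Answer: 6079/2463 ≈ 2.4681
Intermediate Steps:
(y + 2615)/(3461 - 998) = (3464 + 2615)/(3461 - 998) = 6079/2463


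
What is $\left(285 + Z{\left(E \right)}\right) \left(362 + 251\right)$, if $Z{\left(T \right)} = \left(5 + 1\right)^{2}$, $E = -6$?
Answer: $196773$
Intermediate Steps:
$Z{\left(T \right)} = 36$ ($Z{\left(T \right)} = 6^{2} = 36$)
$\left(285 + Z{\left(E \right)}\right) \left(362 + 251\right) = \left(285 + 36\right) \left(362 + 251\right) = 321 \cdot 613 = 196773$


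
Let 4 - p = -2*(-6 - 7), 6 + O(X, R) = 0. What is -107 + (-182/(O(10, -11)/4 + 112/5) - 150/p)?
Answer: -22758/209 ≈ -108.89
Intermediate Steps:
O(X, R) = -6 (O(X, R) = -6 + 0 = -6)
p = -22 (p = 4 - (-2)*(-6 - 7) = 4 - (-2)*(-13) = 4 - 1*26 = 4 - 26 = -22)
-107 + (-182/(O(10, -11)/4 + 112/5) - 150/p) = -107 + (-182/(-6/4 + 112/5) - 150/(-22)) = -107 + (-182/(-6*¼ + 112*(⅕)) - 150*(-1/22)) = -107 + (-182/(-3/2 + 112/5) + 75/11) = -107 + (-182/209/10 + 75/11) = -107 + (-182*10/209 + 75/11) = -107 + (-1820/209 + 75/11) = -107 - 395/209 = -22758/209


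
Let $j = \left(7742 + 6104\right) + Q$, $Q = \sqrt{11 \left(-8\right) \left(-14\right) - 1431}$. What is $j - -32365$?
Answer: $46211 + i \sqrt{199} \approx 46211.0 + 14.107 i$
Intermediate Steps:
$Q = i \sqrt{199}$ ($Q = \sqrt{\left(-88\right) \left(-14\right) - 1431} = \sqrt{1232 - 1431} = \sqrt{-199} = i \sqrt{199} \approx 14.107 i$)
$j = 13846 + i \sqrt{199}$ ($j = \left(7742 + 6104\right) + i \sqrt{199} = 13846 + i \sqrt{199} \approx 13846.0 + 14.107 i$)
$j - -32365 = \left(13846 + i \sqrt{199}\right) - -32365 = \left(13846 + i \sqrt{199}\right) + 32365 = 46211 + i \sqrt{199}$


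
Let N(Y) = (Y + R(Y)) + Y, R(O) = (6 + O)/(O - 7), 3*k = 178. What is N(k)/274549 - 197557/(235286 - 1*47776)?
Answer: -1502118506159/1426317746370 ≈ -1.0531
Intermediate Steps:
k = 178/3 (k = (⅓)*178 = 178/3 ≈ 59.333)
R(O) = (6 + O)/(-7 + O)
N(Y) = 2*Y + (6 + Y)/(-7 + Y) (N(Y) = (Y + (6 + Y)/(-7 + Y)) + Y = 2*Y + (6 + Y)/(-7 + Y))
N(k)/274549 - 197557/(235286 - 1*47776) = ((6 + 178/3 + 2*(178/3)*(-7 + 178/3))/(-7 + 178/3))/274549 - 197557/(235286 - 1*47776) = ((6 + 178/3 + 2*(178/3)*(157/3))/(157/3))*(1/274549) - 197557/(235286 - 47776) = (3*(6 + 178/3 + 55892/9)/157)*(1/274549) - 197557/187510 = ((3/157)*(56480/9))*(1/274549) - 197557*1/187510 = (56480/471)*(1/274549) - 11621/11030 = 56480/129312579 - 11621/11030 = -1502118506159/1426317746370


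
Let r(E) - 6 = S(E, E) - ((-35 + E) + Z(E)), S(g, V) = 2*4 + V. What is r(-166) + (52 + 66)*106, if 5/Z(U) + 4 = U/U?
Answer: 37676/3 ≈ 12559.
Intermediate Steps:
Z(U) = -5/3 (Z(U) = 5/(-4 + U/U) = 5/(-4 + 1) = 5/(-3) = 5*(-⅓) = -5/3)
S(g, V) = 8 + V
r(E) = 152/3 (r(E) = 6 + ((8 + E) - ((-35 + E) - 5/3)) = 6 + ((8 + E) - (-110/3 + E)) = 6 + ((8 + E) + (110/3 - E)) = 6 + 134/3 = 152/3)
r(-166) + (52 + 66)*106 = 152/3 + (52 + 66)*106 = 152/3 + 118*106 = 152/3 + 12508 = 37676/3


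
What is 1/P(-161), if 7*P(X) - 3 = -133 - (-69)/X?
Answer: -49/913 ≈ -0.053669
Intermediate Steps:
P(X) = -130/7 + 69/(7*X) (P(X) = 3/7 + (-133 - (-69)/X)/7 = 3/7 + (-133 + 69/X)/7 = 3/7 + (-19 + 69/(7*X)) = -130/7 + 69/(7*X))
1/P(-161) = 1/((⅐)*(69 - 130*(-161))/(-161)) = 1/((⅐)*(-1/161)*(69 + 20930)) = 1/((⅐)*(-1/161)*20999) = 1/(-913/49) = -49/913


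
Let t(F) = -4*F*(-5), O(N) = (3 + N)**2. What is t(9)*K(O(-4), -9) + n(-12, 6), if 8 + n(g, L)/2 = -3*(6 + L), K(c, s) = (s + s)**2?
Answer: 58232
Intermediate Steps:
K(c, s) = 4*s**2 (K(c, s) = (2*s)**2 = 4*s**2)
n(g, L) = -52 - 6*L (n(g, L) = -16 + 2*(-3*(6 + L)) = -16 + 2*(-18 - 3*L) = -16 + (-36 - 6*L) = -52 - 6*L)
t(F) = 20*F
t(9)*K(O(-4), -9) + n(-12, 6) = (20*9)*(4*(-9)**2) + (-52 - 6*6) = 180*(4*81) + (-52 - 36) = 180*324 - 88 = 58320 - 88 = 58232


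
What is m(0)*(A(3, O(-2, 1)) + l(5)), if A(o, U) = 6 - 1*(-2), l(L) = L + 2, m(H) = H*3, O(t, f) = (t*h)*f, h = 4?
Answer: 0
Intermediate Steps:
O(t, f) = 4*f*t (O(t, f) = (t*4)*f = (4*t)*f = 4*f*t)
m(H) = 3*H
l(L) = 2 + L
A(o, U) = 8 (A(o, U) = 6 + 2 = 8)
m(0)*(A(3, O(-2, 1)) + l(5)) = (3*0)*(8 + (2 + 5)) = 0*(8 + 7) = 0*15 = 0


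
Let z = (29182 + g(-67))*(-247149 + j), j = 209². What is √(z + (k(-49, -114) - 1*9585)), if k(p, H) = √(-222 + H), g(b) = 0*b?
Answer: √(-5937612761 + 4*I*√21) ≈ 0.e-4 + 77056.0*I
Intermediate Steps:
g(b) = 0
j = 43681
z = -5937603176 (z = (29182 + 0)*(-247149 + 43681) = 29182*(-203468) = -5937603176)
√(z + (k(-49, -114) - 1*9585)) = √(-5937603176 + (√(-222 - 114) - 1*9585)) = √(-5937603176 + (√(-336) - 9585)) = √(-5937603176 + (4*I*√21 - 9585)) = √(-5937603176 + (-9585 + 4*I*√21)) = √(-5937612761 + 4*I*√21)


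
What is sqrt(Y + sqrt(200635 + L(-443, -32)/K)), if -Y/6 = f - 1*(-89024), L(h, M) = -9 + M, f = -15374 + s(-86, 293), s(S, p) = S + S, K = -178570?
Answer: sqrt(-14058065884573200 + 178570*sqrt(6397697387832870))/178570 ≈ 663.64*I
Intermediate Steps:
s(S, p) = 2*S
f = -15546 (f = -15374 + 2*(-86) = -15374 - 172 = -15546)
Y = -440868 (Y = -6*(-15546 - 1*(-89024)) = -6*(-15546 + 89024) = -6*73478 = -440868)
sqrt(Y + sqrt(200635 + L(-443, -32)/K)) = sqrt(-440868 + sqrt(200635 + (-9 - 32)/(-178570))) = sqrt(-440868 + sqrt(200635 - 41*(-1/178570))) = sqrt(-440868 + sqrt(200635 + 41/178570)) = sqrt(-440868 + sqrt(35827391991/178570)) = sqrt(-440868 + sqrt(6397697387832870)/178570)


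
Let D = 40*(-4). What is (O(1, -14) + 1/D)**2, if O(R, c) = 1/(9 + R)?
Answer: 9/1024 ≈ 0.0087891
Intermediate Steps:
D = -160
(O(1, -14) + 1/D)**2 = (1/(9 + 1) + 1/(-160))**2 = (1/10 - 1/160)**2 = (3/32)**2 = 9/1024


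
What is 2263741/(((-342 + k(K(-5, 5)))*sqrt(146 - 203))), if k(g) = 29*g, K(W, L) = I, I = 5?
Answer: 2263741*I*sqrt(57)/11229 ≈ 1522.0*I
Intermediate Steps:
K(W, L) = 5
2263741/(((-342 + k(K(-5, 5)))*sqrt(146 - 203))) = 2263741/(((-342 + 29*5)*sqrt(146 - 203))) = 2263741/(((-342 + 145)*sqrt(-57))) = 2263741/((-197*I*sqrt(57))) = 2263741*(I*sqrt(57)/11229) = 2263741*I*sqrt(57)/11229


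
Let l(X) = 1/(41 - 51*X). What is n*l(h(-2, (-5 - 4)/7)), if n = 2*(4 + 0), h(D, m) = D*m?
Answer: -56/631 ≈ -0.088748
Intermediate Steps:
n = 8 (n = 2*4 = 8)
n*l(h(-2, (-5 - 4)/7)) = 8*(-1/(-41 + 51*(-2*(-5 - 4)/7))) = 8*(-1/(-41 + 51*(-(-18)/7))) = 8*(-1/(-41 + 51*(-2*(-9/7)))) = 8*(-1/(-41 + 51*(18/7))) = 8*(-1/(-41 + 918/7)) = 8*(-1/631/7) = 8*(-1*7/631) = 8*(-7/631) = -56/631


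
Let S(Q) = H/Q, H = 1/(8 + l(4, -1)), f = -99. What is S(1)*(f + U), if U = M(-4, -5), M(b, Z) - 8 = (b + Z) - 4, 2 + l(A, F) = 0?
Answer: -52/3 ≈ -17.333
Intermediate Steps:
l(A, F) = -2 (l(A, F) = -2 + 0 = -2)
M(b, Z) = 4 + Z + b (M(b, Z) = 8 + ((b + Z) - 4) = 8 + ((Z + b) - 4) = 8 + (-4 + Z + b) = 4 + Z + b)
U = -5 (U = 4 - 5 - 4 = -5)
H = 1/6 (H = 1/(8 - 2) = 1/6 ≈ 0.16667)
S(Q) = 1/(6*Q)
S(1)*(f + U) = ((1/6)/1)*(-99 - 5) = ((1/6)*1)*(-104) = (1/6)*(-104) = -52/3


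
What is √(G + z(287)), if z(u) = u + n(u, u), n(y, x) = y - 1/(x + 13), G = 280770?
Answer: √253209597/30 ≈ 530.42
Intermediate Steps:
n(y, x) = y - 1/(13 + x)
z(u) = u + (-1 + u² + 13*u)/(13 + u) (z(u) = u + (-1 + 13*u + u*u)/(13 + u) = u + (-1 + 13*u + u²)/(13 + u) = u + (-1 + u² + 13*u)/(13 + u))
√(G + z(287)) = √(280770 + (-1 + 2*287² + 26*287)/(13 + 287)) = √(280770 + (-1 + 2*82369 + 7462)/300) = √(280770 + (-1 + 164738 + 7462)/300) = √(280770 + (1/300)*172199) = √(280770 + 172199/300) = √(84403199/300) = √253209597/30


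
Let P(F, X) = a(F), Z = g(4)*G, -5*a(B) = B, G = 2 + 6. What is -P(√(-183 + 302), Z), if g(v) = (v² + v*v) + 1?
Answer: √119/5 ≈ 2.1817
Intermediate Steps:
G = 8
g(v) = 1 + 2*v² (g(v) = (v² + v²) + 1 = 2*v² + 1 = 1 + 2*v²)
a(B) = -B/5
Z = 264 (Z = (1 + 2*4²)*8 = (1 + 2*16)*8 = (1 + 32)*8 = 33*8 = 264)
P(F, X) = -F/5
-P(√(-183 + 302), Z) = -(-1)*√(-183 + 302)/5 = -(-1)*√119/5 = √119/5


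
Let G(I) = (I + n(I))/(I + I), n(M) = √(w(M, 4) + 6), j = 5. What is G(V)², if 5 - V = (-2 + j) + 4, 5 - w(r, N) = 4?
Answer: (2 - √7)²/16 ≈ 0.026062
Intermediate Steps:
w(r, N) = 1 (w(r, N) = 5 - 1*4 = 5 - 4 = 1)
n(M) = √7 (n(M) = √(1 + 6) = √7)
V = -2 (V = 5 - ((-2 + 5) + 4) = 5 - (3 + 4) = 5 - 1*7 = 5 - 7 = -2)
G(I) = (I + √7)/(2*I) (G(I) = (I + √7)/(I + I) = (I + √7)/((2*I)) = (I + √7)*(1/(2*I)) = (I + √7)/(2*I))
G(V)² = ((½)*(-2 + √7)/(-2))² = ((½)*(-½)*(-2 + √7))² = (½ - √7/4)²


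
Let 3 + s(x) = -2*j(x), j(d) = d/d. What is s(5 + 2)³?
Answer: -125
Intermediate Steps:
j(d) = 1
s(x) = -5 (s(x) = -3 - 2*1 = -3 - 2 = -5)
s(5 + 2)³ = (-5)³ = -125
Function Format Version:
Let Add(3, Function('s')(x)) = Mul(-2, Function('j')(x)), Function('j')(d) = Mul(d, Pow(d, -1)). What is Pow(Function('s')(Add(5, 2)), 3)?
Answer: -125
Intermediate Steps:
Function('j')(d) = 1
Function('s')(x) = -5 (Function('s')(x) = Add(-3, Mul(-2, 1)) = Add(-3, -2) = -5)
Pow(Function('s')(Add(5, 2)), 3) = Pow(-5, 3) = -125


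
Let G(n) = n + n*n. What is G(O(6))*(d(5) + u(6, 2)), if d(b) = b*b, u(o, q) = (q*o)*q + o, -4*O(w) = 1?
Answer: -165/16 ≈ -10.313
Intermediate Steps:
O(w) = -¼ (O(w) = -¼*1 = -¼)
G(n) = n + n²
u(o, q) = o + o*q² (u(o, q) = (o*q)*q + o = o*q² + o = o + o*q²)
d(b) = b²
G(O(6))*(d(5) + u(6, 2)) = (-(1 - ¼)/4)*(5² + 6*(1 + 2²)) = (-¼*¾)*(25 + 6*(1 + 4)) = -3*(25 + 6*5)/16 = -3*(25 + 30)/16 = -3/16*55 = -165/16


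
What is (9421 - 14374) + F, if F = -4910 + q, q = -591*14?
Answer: -18137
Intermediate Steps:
q = -8274
F = -13184 (F = -4910 - 8274 = -13184)
(9421 - 14374) + F = (9421 - 14374) - 13184 = -4953 - 13184 = -18137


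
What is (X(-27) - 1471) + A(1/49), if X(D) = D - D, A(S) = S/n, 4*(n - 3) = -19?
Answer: -504557/343 ≈ -1471.0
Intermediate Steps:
n = -7/4 (n = 3 + (¼)*(-19) = 3 - 19/4 = -7/4 ≈ -1.7500)
A(S) = -4*S/7 (A(S) = S/(-7/4) = -4*S/7)
X(D) = 0
(X(-27) - 1471) + A(1/49) = (0 - 1471) - 4/7/49 = -1471 - 4/7*1/49 = -1471 - 4/343 = -504557/343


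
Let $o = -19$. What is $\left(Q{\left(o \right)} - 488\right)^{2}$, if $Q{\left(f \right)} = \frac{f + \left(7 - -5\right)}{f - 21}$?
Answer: $\frac{380757169}{1600} \approx 2.3797 \cdot 10^{5}$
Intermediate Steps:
$Q{\left(f \right)} = \frac{12 + f}{-21 + f}$ ($Q{\left(f \right)} = \frac{f + \left(7 + 5\right)}{-21 + f} = \frac{f + 12}{-21 + f} = \frac{12 + f}{-21 + f}$)
$\left(Q{\left(o \right)} - 488\right)^{2} = \left(\frac{12 - 19}{-21 - 19} - 488\right)^{2} = \left(\frac{1}{-40} \left(-7\right) - 488\right)^{2} = \left(\left(- \frac{1}{40}\right) \left(-7\right) - 488\right)^{2} = \left(\frac{7}{40} - 488\right)^{2} = \left(- \frac{19513}{40}\right)^{2} = \frac{380757169}{1600}$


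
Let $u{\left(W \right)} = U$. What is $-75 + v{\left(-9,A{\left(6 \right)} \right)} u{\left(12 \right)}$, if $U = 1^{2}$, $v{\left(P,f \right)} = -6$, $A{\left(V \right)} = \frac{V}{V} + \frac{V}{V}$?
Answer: $-81$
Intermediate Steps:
$A{\left(V \right)} = 2$ ($A{\left(V \right)} = 1 + 1 = 2$)
$U = 1$
$u{\left(W \right)} = 1$
$-75 + v{\left(-9,A{\left(6 \right)} \right)} u{\left(12 \right)} = -75 - 6 = -81$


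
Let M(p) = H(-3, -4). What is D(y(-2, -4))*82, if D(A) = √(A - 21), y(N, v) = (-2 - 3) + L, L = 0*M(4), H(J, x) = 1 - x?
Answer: 82*I*√26 ≈ 418.12*I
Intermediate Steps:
M(p) = 5 (M(p) = 1 - 1*(-4) = 1 + 4 = 5)
L = 0 (L = 0*5 = 0)
y(N, v) = -5 (y(N, v) = (-2 - 3) + 0 = -5 + 0 = -5)
D(A) = √(-21 + A)
D(y(-2, -4))*82 = √(-21 - 5)*82 = √(-26)*82 = (I*√26)*82 = 82*I*√26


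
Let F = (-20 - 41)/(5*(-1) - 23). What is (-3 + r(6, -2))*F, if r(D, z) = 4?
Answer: 61/28 ≈ 2.1786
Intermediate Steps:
F = 61/28 (F = -61/(-5 - 23) = -61/(-28) = -61*(-1/28) = 61/28 ≈ 2.1786)
(-3 + r(6, -2))*F = (-3 + 4)*(61/28) = 1*(61/28) = 61/28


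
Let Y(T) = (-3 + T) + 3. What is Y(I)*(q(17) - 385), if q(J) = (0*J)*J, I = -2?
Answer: 770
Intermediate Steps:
Y(T) = T
q(J) = 0 (q(J) = 0*J = 0)
Y(I)*(q(17) - 385) = -2*(0 - 385) = -2*(-385) = 770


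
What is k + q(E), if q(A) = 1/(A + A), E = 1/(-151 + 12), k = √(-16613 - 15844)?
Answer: -139/2 + I*√32457 ≈ -69.5 + 180.16*I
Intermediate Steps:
k = I*√32457 (k = √(-32457) = I*√32457 ≈ 180.16*I)
E = -1/139 (E = 1/(-139) = -1/139 ≈ -0.0071942)
q(A) = 1/(2*A)
k + q(E) = I*√32457 + 1/(2*(-1/139)) = I*√32457 + (½)*(-139) = I*√32457 - 139/2 = -139/2 + I*√32457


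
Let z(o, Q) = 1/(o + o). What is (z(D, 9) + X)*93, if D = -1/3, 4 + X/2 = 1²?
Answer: -1395/2 ≈ -697.50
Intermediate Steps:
X = -6 (X = -8 + 2*1² = -8 + 2*1 = -8 + 2 = -6)
D = -⅓ (D = -1*⅓ = -⅓ ≈ -0.33333)
z(o, Q) = 1/(2*o)
(z(D, 9) + X)*93 = (1/(2*(-⅓)) - 6)*93 = ((½)*(-3) - 6)*93 = (-3/2 - 6)*93 = -15/2*93 = -1395/2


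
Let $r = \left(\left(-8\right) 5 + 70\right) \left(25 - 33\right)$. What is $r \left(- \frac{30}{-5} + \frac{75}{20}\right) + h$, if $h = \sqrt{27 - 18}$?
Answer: $-2337$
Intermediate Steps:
$r = -240$ ($r = \left(-40 + 70\right) \left(-8\right) = 30 \left(-8\right) = -240$)
$h = 3$ ($h = \sqrt{9} = 3$)
$r \left(- \frac{30}{-5} + \frac{75}{20}\right) + h = - 240 \left(- \frac{30}{-5} + \frac{75}{20}\right) + 3 = - 240 \left(\left(-30\right) \left(- \frac{1}{5}\right) + 75 \cdot \frac{1}{20}\right) + 3 = - 240 \left(6 + \frac{15}{4}\right) + 3 = \left(-240\right) \frac{39}{4} + 3 = -2340 + 3 = -2337$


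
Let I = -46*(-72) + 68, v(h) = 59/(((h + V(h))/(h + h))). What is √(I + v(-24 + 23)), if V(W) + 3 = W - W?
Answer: √13638/2 ≈ 58.391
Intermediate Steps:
V(W) = -3 (V(W) = -3 + (W - W) = -3 + 0 = -3)
v(h) = 118*h/(-3 + h) (v(h) = 59/(((h - 3)/(h + h))) = 59/(((-3 + h)/((2*h)))) = 59/(((-3 + h)*(1/(2*h)))) = 59/(((-3 + h)/(2*h))) = 59*(2*h/(-3 + h)) = 118*h/(-3 + h))
I = 3380 (I = 3312 + 68 = 3380)
√(I + v(-24 + 23)) = √(3380 + 118*(-24 + 23)/(-3 + (-24 + 23))) = √(3380 + 118*(-1)/(-3 - 1)) = √(3380 + 118*(-1)/(-4)) = √(3380 + 118*(-1)*(-¼)) = √(3380 + 59/2) = √(6819/2) = √13638/2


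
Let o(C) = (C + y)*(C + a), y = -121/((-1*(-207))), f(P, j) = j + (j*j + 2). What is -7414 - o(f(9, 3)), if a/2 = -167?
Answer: -646058/207 ≈ -3121.1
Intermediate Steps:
a = -334 (a = 2*(-167) = -334)
f(P, j) = 2 + j + j**2 (f(P, j) = j + (j**2 + 2) = j + (2 + j**2) = 2 + j + j**2)
y = -121/207 ≈ -0.58454
o(C) = (-334 + C)*(-121/207 + C) (o(C) = (C - 121/207)*(C - 334) = (-121/207 + C)*(-334 + C) = (-334 + C)*(-121/207 + C))
-7414 - o(f(9, 3)) = -7414 - (40414/207 + (2 + 3 + 3**2)**2 - 69259*(2 + 3 + 3**2)/207) = -7414 - (40414/207 + (2 + 3 + 9)**2 - 69259*(2 + 3 + 9)/207) = -7414 - (40414/207 + 14**2 - 69259/207*14) = -7414 - (40414/207 + 196 - 969626/207) = -7414 - 1*(-888640/207) = -7414 + 888640/207 = -646058/207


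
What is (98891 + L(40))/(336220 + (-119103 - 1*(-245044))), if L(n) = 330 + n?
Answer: 99261/462161 ≈ 0.21478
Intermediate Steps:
(98891 + L(40))/(336220 + (-119103 - 1*(-245044))) = (98891 + (330 + 40))/(336220 + (-119103 - 1*(-245044))) = (98891 + 370)/(336220 + (-119103 + 245044)) = 99261/(336220 + 125941) = 99261/462161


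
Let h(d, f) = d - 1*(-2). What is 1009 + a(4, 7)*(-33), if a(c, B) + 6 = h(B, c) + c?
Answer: 778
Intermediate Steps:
h(d, f) = 2 + d (h(d, f) = d + 2 = 2 + d)
a(c, B) = -4 + B + c (a(c, B) = -6 + ((2 + B) + c) = -6 + (2 + B + c) = -4 + B + c)
1009 + a(4, 7)*(-33) = 1009 + (-4 + 7 + 4)*(-33) = 1009 + 7*(-33) = 1009 - 231 = 778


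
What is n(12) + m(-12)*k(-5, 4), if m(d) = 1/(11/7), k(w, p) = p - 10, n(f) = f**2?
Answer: 1542/11 ≈ 140.18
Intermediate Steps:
k(w, p) = -10 + p
m(d) = 7/11 (m(d) = 1/(11*(1/7)) = 1/(11/7) = 7/11)
n(12) + m(-12)*k(-5, 4) = 12**2 + 7*(-10 + 4)/11 = 144 + (7/11)*(-6) = 144 - 42/11 = 1542/11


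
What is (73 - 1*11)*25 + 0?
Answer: 1550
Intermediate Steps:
(73 - 1*11)*25 + 0 = (73 - 11)*25 + 0 = 62*25 + 0 = 1550 + 0 = 1550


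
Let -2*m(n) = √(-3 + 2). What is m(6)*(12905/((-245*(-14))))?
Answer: -2581*I/1372 ≈ -1.8812*I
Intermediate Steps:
m(n) = -I/2 (m(n) = -√(-3 + 2)/2 = -I/2)
m(6)*(12905/((-245*(-14)))) = (-I/2)*(12905/((-245*(-14)))) = (-I/2)*(12905/3430) = (-I/2)*(12905*(1/3430)) = -I/2*(2581/686) = -2581*I/1372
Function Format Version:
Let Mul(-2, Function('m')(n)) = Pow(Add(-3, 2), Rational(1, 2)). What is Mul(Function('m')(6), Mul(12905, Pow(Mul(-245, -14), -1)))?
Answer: Mul(Rational(-2581, 1372), I) ≈ Mul(-1.8812, I)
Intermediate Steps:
Function('m')(n) = Mul(Rational(-1, 2), I) (Function('m')(n) = Mul(Rational(-1, 2), Pow(Add(-3, 2), Rational(1, 2))) = Mul(Rational(-1, 2), Pow(-1, Rational(1, 2))) = Mul(Rational(-1, 2), I))
Mul(Function('m')(6), Mul(12905, Pow(Mul(-245, -14), -1))) = Mul(Mul(Rational(-1, 2), I), Mul(12905, Pow(Mul(-245, -14), -1))) = Mul(Mul(Rational(-1, 2), I), Mul(12905, Pow(3430, -1))) = Mul(Mul(Rational(-1, 2), I), Mul(12905, Rational(1, 3430))) = Mul(Mul(Rational(-1, 2), I), Rational(2581, 686)) = Mul(Rational(-2581, 1372), I)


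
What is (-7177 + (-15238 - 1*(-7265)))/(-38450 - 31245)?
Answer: 3030/13939 ≈ 0.21738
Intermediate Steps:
(-7177 + (-15238 - 1*(-7265)))/(-38450 - 31245) = (-7177 + (-15238 + 7265))/(-69695) = (-7177 - 7973)*(-1/69695) = -15150*(-1/69695) = 3030/13939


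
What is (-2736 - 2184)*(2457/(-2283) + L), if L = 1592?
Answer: -5956609560/761 ≈ -7.8273e+6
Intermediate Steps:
(-2736 - 2184)*(2457/(-2283) + L) = (-2736 - 2184)*(2457/(-2283) + 1592) = -4920*(2457*(-1/2283) + 1592) = -4920*(-819/761 + 1592) = -4920*1210693/761 = -5956609560/761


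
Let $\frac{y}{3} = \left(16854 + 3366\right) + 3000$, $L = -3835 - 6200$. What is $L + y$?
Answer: $59625$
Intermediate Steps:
$L = -10035$ ($L = -3835 - 6200 = -10035$)
$y = 69660$ ($y = 3 \left(\left(16854 + 3366\right) + 3000\right) = 3 \left(20220 + 3000\right) = 3 \cdot 23220 = 69660$)
$L + y = -10035 + 69660 = 59625$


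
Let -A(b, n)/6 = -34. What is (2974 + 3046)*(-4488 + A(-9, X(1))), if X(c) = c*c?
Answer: -25789680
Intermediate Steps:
X(c) = c²
A(b, n) = 204 (A(b, n) = -6*(-34) = 204)
(2974 + 3046)*(-4488 + A(-9, X(1))) = (2974 + 3046)*(-4488 + 204) = 6020*(-4284) = -25789680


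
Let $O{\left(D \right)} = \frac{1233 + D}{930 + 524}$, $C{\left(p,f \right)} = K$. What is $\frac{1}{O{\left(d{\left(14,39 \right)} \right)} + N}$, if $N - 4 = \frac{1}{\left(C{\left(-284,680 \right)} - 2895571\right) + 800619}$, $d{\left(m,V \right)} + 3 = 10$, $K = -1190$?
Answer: $\frac{1523895234}{7395188249} \approx 0.20607$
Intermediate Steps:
$d{\left(m,V \right)} = 7$ ($d{\left(m,V \right)} = -3 + 10 = 7$)
$C{\left(p,f \right)} = -1190$
$O{\left(D \right)} = \frac{1233}{1454} + \frac{D}{1454}$ ($O{\left(D \right)} = \frac{1233 + D}{1454} = \left(1233 + D\right) \frac{1}{1454} = \frac{1233}{1454} + \frac{D}{1454}$)
$N = \frac{8384567}{2096142}$ ($N = 4 + \frac{1}{\left(-1190 - 2895571\right) + 800619} = 4 + \frac{1}{-2896761 + 800619} = 4 + \frac{1}{-2096142} = 4 - \frac{1}{2096142} = \frac{8384567}{2096142} \approx 4.0$)
$\frac{1}{O{\left(d{\left(14,39 \right)} \right)} + N} = \frac{1}{\left(\frac{1233}{1454} + \frac{1}{1454} \cdot 7\right) + \frac{8384567}{2096142}} = \frac{1}{\left(\frac{1233}{1454} + \frac{7}{1454}\right) + \frac{8384567}{2096142}} = \frac{1}{\frac{620}{727} + \frac{8384567}{2096142}} = \frac{1}{\frac{7395188249}{1523895234}} = \frac{1523895234}{7395188249}$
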